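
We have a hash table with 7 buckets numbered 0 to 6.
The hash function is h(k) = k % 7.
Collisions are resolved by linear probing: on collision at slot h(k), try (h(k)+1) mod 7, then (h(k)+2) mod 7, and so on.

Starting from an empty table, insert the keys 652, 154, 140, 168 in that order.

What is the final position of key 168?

652 hashes to 1; slot 1 is free -> place at 1.
154 hashes to 0; slot 0 is free -> place at 0.
140 hashes to 0; 0,1 taken -> place at 2.
168 hashes to 0; 0,1,2 taken -> place at 3.
Table: [154, 652, 140, 168, _, _, _]

3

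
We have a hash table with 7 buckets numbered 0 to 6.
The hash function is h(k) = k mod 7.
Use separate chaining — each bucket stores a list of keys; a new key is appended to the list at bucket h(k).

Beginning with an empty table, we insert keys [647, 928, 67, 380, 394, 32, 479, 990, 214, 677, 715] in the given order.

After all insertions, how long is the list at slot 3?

3

647 → bucket 3
928 → bucket 4
67 → bucket 4 (collision)
380 → bucket 2
394 → bucket 2 (collision)
32 → bucket 4 (collision)
479 → bucket 3 (collision)
990 → bucket 3 (collision)
214 → bucket 4 (collision)
677 → bucket 5
715 → bucket 1
Final buckets:
0: _
1: 715
2: 380 -> 394
3: 647 -> 479 -> 990
4: 928 -> 67 -> 32 -> 214
5: 677
6: _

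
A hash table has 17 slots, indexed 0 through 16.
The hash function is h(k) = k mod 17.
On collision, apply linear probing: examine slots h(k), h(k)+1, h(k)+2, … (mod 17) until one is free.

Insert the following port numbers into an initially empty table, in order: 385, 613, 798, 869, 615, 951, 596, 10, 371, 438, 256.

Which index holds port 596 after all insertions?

4

Insert 385: h=11, slot 11 empty -> index 11.
Insert 613: h=1, slot 1 empty -> index 1.
Insert 798: h=16, slot 16 empty -> index 16.
Insert 869: h=2, slot 2 empty -> index 2.
Insert 615: h=3, slot 3 empty -> index 3.
Insert 951: h=16, slot 16 occupied -> index 0.
Insert 596: h=1, slots 1,2,3 occupied -> index 4.
Insert 10: h=10, slot 10 empty -> index 10.
Insert 371: h=14, slot 14 empty -> index 14.
Insert 438: h=13, slot 13 empty -> index 13.
Insert 256: h=1, slots 1,2,3,4 occupied -> index 5.
Table: [951, 613, 869, 615, 596, 256, ∅, ∅, ∅, ∅, 10, 385, ∅, 438, 371, ∅, 798]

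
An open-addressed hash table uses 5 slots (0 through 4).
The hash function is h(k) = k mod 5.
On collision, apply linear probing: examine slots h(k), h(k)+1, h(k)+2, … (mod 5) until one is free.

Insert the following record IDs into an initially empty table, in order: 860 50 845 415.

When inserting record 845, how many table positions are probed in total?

3

860 hashes to 0; slot 0 is free => place at 0.
50 hashes to 0; 0 taken => place at 1.
845 hashes to 0; 0,1 taken => place at 2.
415 hashes to 0; 0,1,2 taken => place at 3.
Table: [860, 50, 845, 415, -]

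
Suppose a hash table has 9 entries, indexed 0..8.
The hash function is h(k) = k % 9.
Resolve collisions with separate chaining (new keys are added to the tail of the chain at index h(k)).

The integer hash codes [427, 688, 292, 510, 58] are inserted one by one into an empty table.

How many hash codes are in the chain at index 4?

4

Insert 427: h=4, bucket 4 empty -> new chain.
Insert 688: h=4, bucket 4 nonempty -> append to chain.
Insert 292: h=4, bucket 4 nonempty -> append to chain.
Insert 510: h=6, bucket 6 empty -> new chain.
Insert 58: h=4, bucket 4 nonempty -> append to chain.
Final buckets:
0: -
1: -
2: -
3: -
4: 427 -> 688 -> 292 -> 58
5: -
6: 510
7: -
8: -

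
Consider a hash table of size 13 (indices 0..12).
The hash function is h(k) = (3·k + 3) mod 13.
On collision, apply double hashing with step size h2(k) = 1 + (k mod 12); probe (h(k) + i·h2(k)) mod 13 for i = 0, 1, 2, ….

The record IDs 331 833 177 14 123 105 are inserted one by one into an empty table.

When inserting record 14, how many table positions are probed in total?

2

331: h=8 → slot 8
833: h=6 → slot 6
177: h=1 → slot 1
14: h=6, h2=3, probe 6,9 → slot 9
123: h=8, h2=4, probe 8,12 → slot 12
105: h=6, h2=10, probe 6,3 → slot 3
Table: [_, 177, _, 105, _, _, 833, _, 331, 14, _, _, 123]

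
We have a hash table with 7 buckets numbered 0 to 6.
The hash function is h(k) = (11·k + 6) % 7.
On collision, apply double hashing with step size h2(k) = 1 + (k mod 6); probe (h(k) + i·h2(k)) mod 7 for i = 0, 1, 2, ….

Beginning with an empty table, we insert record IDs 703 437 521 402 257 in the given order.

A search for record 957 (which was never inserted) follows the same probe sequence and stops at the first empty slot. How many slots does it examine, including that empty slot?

3

703: h=4 -> slot 4
437: h=4, h2=6, probe 4,3 -> slot 3
521: h=4, h2=6, probe 4,3,2 -> slot 2
402: h=4, h2=1, probe 4,5 -> slot 5
257: h=5, h2=6, probe 5,4,3,2,1 -> slot 1
Table: [∅, 257, 521, 437, 703, 402, ∅]
Lookup 957: h=5, h2=4, probe 5,2,6 → slot 6 empty, not found.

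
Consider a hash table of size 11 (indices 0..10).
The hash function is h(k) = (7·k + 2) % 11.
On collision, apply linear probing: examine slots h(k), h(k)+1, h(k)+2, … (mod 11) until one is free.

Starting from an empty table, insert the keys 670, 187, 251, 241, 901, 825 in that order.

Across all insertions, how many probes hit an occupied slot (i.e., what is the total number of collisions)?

4

670: h=6 -> slot 6
187: h=2 -> slot 2
251: h=10 -> slot 10
241: h=6, probe 6,7 -> slot 7
901: h=6, probe 6,7,8 -> slot 8
825: h=2, probe 2,3 -> slot 3
Table: [—, —, 187, 825, —, —, 670, 241, 901, —, 251]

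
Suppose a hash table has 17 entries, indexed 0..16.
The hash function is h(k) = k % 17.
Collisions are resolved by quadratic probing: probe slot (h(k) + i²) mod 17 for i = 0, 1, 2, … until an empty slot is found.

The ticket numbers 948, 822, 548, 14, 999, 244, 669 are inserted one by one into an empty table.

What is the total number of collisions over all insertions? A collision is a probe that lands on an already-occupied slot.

5

948 hashes to 13; slot 13 is free => place at 13.
822 hashes to 6; slot 6 is free => place at 6.
548 hashes to 4; slot 4 is free => place at 4.
14 hashes to 14; slot 14 is free => place at 14.
999 hashes to 13; 13,14 taken => place at 0.
244 hashes to 6; 6 taken => place at 7.
669 hashes to 6; 6,7 taken => place at 10.
Table: [999, -, -, -, 548, -, 822, 244, -, -, 669, -, -, 948, 14, -, -]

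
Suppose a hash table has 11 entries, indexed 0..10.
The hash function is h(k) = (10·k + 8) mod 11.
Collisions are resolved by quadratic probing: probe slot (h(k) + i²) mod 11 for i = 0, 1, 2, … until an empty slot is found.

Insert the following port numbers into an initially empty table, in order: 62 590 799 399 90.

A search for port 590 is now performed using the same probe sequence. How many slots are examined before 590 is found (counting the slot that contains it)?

62: h=1 -> slot 1
590: h=1, probe 1,2 -> slot 2
799: h=1, probe 1,2,5 -> slot 5
399: h=5, probe 5,6 -> slot 6
90: h=6, probe 6,7 -> slot 7
Table: [-, 62, 590, -, -, 799, 399, 90, -, -, -]
Lookup 590: h=1, probe 1,2 → found at 2.

2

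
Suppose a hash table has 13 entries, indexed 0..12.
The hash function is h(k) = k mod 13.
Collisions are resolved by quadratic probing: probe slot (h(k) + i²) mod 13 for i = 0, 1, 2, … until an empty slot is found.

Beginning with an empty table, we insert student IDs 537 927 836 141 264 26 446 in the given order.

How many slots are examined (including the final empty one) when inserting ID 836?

3

537 hashes to 4; slot 4 is free → place at 4.
927 hashes to 4; 4 taken → place at 5.
836 hashes to 4; 4,5 taken → place at 8.
141 hashes to 11; slot 11 is free → place at 11.
264 hashes to 4; 4,5,8 taken → place at 0.
26 hashes to 0; 0 taken → place at 1.
446 hashes to 4; 4,5,8,0 taken → place at 7.
Table: [264, 26, _, _, 537, 927, _, 446, 836, _, _, 141, _]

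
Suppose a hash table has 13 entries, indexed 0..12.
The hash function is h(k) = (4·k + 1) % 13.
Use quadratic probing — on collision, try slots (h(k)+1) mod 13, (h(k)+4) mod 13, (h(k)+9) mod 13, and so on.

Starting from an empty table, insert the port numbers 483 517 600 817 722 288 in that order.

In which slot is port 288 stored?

483: h=9 => slot 9
517: h=2 => slot 2
600: h=9, probe 9,10 => slot 10
817: h=6 => slot 6
722: h=3 => slot 3
288: h=9, probe 9,10,0 => slot 0
Table: [288, ∅, 517, 722, ∅, ∅, 817, ∅, ∅, 483, 600, ∅, ∅]

0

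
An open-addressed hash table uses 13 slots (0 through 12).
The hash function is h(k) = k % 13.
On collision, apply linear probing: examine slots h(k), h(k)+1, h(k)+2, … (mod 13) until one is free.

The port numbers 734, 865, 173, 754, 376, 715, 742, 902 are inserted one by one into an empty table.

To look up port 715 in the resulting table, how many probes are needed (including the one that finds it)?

734: h=6 -> slot 6
865: h=7 -> slot 7
173: h=4 -> slot 4
754: h=0 -> slot 0
376: h=12 -> slot 12
715: h=0, probe 0,1 -> slot 1
742: h=1, probe 1,2 -> slot 2
902: h=5 -> slot 5
Table: [754, 715, 742, -, 173, 902, 734, 865, -, -, -, -, 376]
Lookup 715: h=0, probe 0,1 → found at 1.

2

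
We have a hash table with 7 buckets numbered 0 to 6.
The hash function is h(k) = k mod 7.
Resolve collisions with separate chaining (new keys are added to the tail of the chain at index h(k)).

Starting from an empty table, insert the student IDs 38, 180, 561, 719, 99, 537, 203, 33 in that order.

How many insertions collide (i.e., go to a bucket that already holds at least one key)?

38 → bucket 3
180 → bucket 5
561 → bucket 1
719 → bucket 5 (collision)
99 → bucket 1 (collision)
537 → bucket 5 (collision)
203 → bucket 0
33 → bucket 5 (collision)
Final buckets:
0: 203
1: 561 -> 99
2: _
3: 38
4: _
5: 180 -> 719 -> 537 -> 33
6: _

4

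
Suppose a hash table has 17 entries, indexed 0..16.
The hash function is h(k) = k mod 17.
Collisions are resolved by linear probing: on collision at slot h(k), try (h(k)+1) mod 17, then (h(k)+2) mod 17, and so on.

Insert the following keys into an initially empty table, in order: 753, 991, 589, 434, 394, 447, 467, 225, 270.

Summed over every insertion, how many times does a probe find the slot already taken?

753 hashes to 5; slot 5 is free -> place at 5.
991 hashes to 5; 5 taken -> place at 6.
589 hashes to 11; slot 11 is free -> place at 11.
434 hashes to 9; slot 9 is free -> place at 9.
394 hashes to 3; slot 3 is free -> place at 3.
447 hashes to 5; 5,6 taken -> place at 7.
467 hashes to 8; slot 8 is free -> place at 8.
225 hashes to 4; slot 4 is free -> place at 4.
270 hashes to 15; slot 15 is free -> place at 15.
Table: [∅, ∅, ∅, 394, 225, 753, 991, 447, 467, 434, ∅, 589, ∅, ∅, ∅, 270, ∅]

3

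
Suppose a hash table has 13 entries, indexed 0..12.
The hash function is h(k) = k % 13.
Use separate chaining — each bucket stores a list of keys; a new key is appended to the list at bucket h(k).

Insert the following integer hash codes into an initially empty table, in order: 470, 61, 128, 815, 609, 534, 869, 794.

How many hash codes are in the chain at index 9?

470 → bucket 2
61 → bucket 9
128 → bucket 11
815 → bucket 9 (collision)
609 → bucket 11 (collision)
534 → bucket 1
869 → bucket 11 (collision)
794 → bucket 1 (collision)
Final buckets:
0: ∅
1: 534 -> 794
2: 470
3: ∅
4: ∅
5: ∅
6: ∅
7: ∅
8: ∅
9: 61 -> 815
10: ∅
11: 128 -> 609 -> 869
12: ∅

2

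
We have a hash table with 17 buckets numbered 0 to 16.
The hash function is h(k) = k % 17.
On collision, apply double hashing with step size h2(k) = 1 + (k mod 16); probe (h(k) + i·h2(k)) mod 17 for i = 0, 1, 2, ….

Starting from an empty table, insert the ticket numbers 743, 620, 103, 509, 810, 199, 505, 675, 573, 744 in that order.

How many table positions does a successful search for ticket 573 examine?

2

Insert 743: h=12, slot 12 empty => index 12.
Insert 620: h=8, slot 8 empty => index 8.
Insert 103: h=1, slot 1 empty => index 1.
Insert 509: h=16, slot 16 empty => index 16.
Insert 810: h=11, slot 11 empty => index 11.
Insert 199: h=12, h2=8, slot 12 occupied => index 3.
Insert 505: h=12, h2=10, slot 12 occupied => index 5.
Insert 675: h=12, h2=4, slots 12,16,3 occupied => index 7.
Insert 573: h=12, h2=14, slot 12 occupied => index 9.
Insert 744: h=13, slot 13 empty => index 13.
Table: [∅, 103, ∅, 199, ∅, 505, ∅, 675, 620, 573, ∅, 810, 743, 744, ∅, ∅, 509]
Lookup 573: h=12, h2=14, probe 12,9 → found at 9.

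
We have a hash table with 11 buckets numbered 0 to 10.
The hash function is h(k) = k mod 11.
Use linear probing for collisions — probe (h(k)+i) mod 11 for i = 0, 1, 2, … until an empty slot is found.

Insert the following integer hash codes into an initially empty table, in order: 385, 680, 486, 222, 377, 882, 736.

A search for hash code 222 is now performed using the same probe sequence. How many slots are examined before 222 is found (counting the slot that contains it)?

2

385 hashes to 0; slot 0 is free => place at 0.
680 hashes to 9; slot 9 is free => place at 9.
486 hashes to 2; slot 2 is free => place at 2.
222 hashes to 2; 2 taken => place at 3.
377 hashes to 3; 3 taken => place at 4.
882 hashes to 2; 2,3,4 taken => place at 5.
736 hashes to 10; slot 10 is free => place at 10.
Table: [385, -, 486, 222, 377, 882, -, -, -, 680, 736]
Lookup 222: h=2, probe 2,3 → found at 3.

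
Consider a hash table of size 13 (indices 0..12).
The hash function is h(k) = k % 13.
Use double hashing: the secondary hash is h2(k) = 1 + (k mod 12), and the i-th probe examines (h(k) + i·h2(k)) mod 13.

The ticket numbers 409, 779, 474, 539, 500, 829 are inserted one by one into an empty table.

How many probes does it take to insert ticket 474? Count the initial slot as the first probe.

2

409 hashes to 6; slot 6 is free → place at 6.
779 hashes to 12; slot 12 is free → place at 12.
474 hashes to 6, h2=7; 6 taken → place at 0.
539 hashes to 6, h2=12; 6 taken → place at 5.
500 hashes to 6, h2=9; 6 taken → place at 2.
829 hashes to 10; slot 10 is free → place at 10.
Table: [474, -, 500, -, -, 539, 409, -, -, -, 829, -, 779]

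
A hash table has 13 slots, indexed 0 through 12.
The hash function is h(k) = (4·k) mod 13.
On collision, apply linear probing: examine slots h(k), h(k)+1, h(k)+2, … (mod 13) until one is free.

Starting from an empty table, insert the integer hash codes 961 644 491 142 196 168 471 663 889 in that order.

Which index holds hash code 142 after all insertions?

10

961: h=9 → slot 9
644: h=2 → slot 2
491: h=1 → slot 1
142: h=9, probe 9,10 → slot 10
196: h=4 → slot 4
168: h=9, probe 9,10,11 → slot 11
471: h=12 → slot 12
663: h=0 → slot 0
889: h=7 → slot 7
Table: [663, 491, 644, ∅, 196, ∅, ∅, 889, ∅, 961, 142, 168, 471]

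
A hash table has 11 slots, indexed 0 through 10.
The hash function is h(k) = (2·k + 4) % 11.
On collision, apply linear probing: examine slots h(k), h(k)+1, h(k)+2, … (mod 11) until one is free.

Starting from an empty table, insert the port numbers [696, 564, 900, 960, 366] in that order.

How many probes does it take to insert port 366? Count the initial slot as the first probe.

5

Insert 696: h=10, slot 10 empty => index 10.
Insert 564: h=10, slot 10 occupied => index 0.
Insert 900: h=0, slot 0 occupied => index 1.
Insert 960: h=10, slots 10,0,1 occupied => index 2.
Insert 366: h=10, slots 10,0,1,2 occupied => index 3.
Table: [564, 900, 960, 366, —, —, —, —, —, —, 696]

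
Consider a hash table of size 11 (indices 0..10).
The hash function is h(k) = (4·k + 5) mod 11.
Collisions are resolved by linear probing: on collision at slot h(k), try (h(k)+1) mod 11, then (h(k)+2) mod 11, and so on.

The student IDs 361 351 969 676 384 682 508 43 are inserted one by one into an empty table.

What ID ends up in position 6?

361 hashes to 8; slot 8 is free -> place at 8.
351 hashes to 1; slot 1 is free -> place at 1.
969 hashes to 9; slot 9 is free -> place at 9.
676 hashes to 3; slot 3 is free -> place at 3.
384 hashes to 1; 1 taken -> place at 2.
682 hashes to 5; slot 5 is free -> place at 5.
508 hashes to 2; 2,3 taken -> place at 4.
43 hashes to 1; 1,2,3,4,5 taken -> place at 6.
Table: [., 351, 384, 676, 508, 682, 43, ., 361, 969, .]

43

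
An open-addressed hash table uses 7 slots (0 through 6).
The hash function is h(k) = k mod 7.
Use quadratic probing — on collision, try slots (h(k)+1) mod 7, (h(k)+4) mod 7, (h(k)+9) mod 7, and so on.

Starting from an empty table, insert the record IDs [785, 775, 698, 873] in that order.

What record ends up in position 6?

698

785: h=1 => slot 1
775: h=5 => slot 5
698: h=5, probe 5,6 => slot 6
873: h=5, probe 5,6,2 => slot 2
Table: [_, 785, 873, _, _, 775, 698]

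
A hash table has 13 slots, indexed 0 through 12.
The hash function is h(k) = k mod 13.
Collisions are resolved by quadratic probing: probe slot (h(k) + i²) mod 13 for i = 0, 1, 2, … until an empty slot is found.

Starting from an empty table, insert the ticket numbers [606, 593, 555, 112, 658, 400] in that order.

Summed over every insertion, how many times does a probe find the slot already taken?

8

Insert 606: h=8, slot 8 empty -> index 8.
Insert 593: h=8, slot 8 occupied -> index 9.
Insert 555: h=9, slot 9 occupied -> index 10.
Insert 112: h=8, slots 8,9 occupied -> index 12.
Insert 658: h=8, slots 8,9,12 occupied -> index 4.
Insert 400: h=10, slot 10 occupied -> index 11.
Table: [∅, ∅, ∅, ∅, 658, ∅, ∅, ∅, 606, 593, 555, 400, 112]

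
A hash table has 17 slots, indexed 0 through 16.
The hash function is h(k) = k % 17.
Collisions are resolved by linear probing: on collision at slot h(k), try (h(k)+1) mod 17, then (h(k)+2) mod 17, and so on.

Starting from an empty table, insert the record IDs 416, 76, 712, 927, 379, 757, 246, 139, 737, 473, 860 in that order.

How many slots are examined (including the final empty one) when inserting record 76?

Insert 416: h=8, slot 8 empty => index 8.
Insert 76: h=8, slot 8 occupied => index 9.
Insert 712: h=15, slot 15 empty => index 15.
Insert 927: h=9, slot 9 occupied => index 10.
Insert 379: h=5, slot 5 empty => index 5.
Insert 757: h=9, slots 9,10 occupied => index 11.
Insert 246: h=8, slots 8,9,10,11 occupied => index 12.
Insert 139: h=3, slot 3 empty => index 3.
Insert 737: h=6, slot 6 empty => index 6.
Insert 473: h=14, slot 14 empty => index 14.
Insert 860: h=10, slots 10,11,12 occupied => index 13.
Table: [—, —, —, 139, —, 379, 737, —, 416, 76, 927, 757, 246, 860, 473, 712, —]

2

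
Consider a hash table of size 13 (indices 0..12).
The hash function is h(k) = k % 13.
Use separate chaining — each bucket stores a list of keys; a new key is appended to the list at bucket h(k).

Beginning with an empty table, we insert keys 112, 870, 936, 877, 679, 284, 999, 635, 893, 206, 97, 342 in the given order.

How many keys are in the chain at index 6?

2

Insert 112: h=8, bucket 8 empty → new chain.
Insert 870: h=12, bucket 12 empty → new chain.
Insert 936: h=0, bucket 0 empty → new chain.
Insert 877: h=6, bucket 6 empty → new chain.
Insert 679: h=3, bucket 3 empty → new chain.
Insert 284: h=11, bucket 11 empty → new chain.
Insert 999: h=11, bucket 11 nonempty → append to chain.
Insert 635: h=11, bucket 11 nonempty → append to chain.
Insert 893: h=9, bucket 9 empty → new chain.
Insert 206: h=11, bucket 11 nonempty → append to chain.
Insert 97: h=6, bucket 6 nonempty → append to chain.
Insert 342: h=4, bucket 4 empty → new chain.
Final buckets:
0: 936
1: _
2: _
3: 679
4: 342
5: _
6: 877 -> 97
7: _
8: 112
9: 893
10: _
11: 284 -> 999 -> 635 -> 206
12: 870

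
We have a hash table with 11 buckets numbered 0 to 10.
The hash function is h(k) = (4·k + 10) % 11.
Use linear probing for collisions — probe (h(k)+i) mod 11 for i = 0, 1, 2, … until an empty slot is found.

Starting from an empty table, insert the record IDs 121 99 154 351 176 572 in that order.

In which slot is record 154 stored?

1

121 hashes to 10; slot 10 is free -> place at 10.
99 hashes to 10; 10 taken -> place at 0.
154 hashes to 10; 10,0 taken -> place at 1.
351 hashes to 6; slot 6 is free -> place at 6.
176 hashes to 10; 10,0,1 taken -> place at 2.
572 hashes to 10; 10,0,1,2 taken -> place at 3.
Table: [99, 154, 176, 572, —, —, 351, —, —, —, 121]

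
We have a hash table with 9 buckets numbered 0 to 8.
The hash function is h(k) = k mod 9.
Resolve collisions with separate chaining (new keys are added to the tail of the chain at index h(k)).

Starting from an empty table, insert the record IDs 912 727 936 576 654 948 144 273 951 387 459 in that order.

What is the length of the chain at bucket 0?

912 → bucket 3
727 → bucket 7
936 → bucket 0
576 → bucket 0 (collision)
654 → bucket 6
948 → bucket 3 (collision)
144 → bucket 0 (collision)
273 → bucket 3 (collision)
951 → bucket 6 (collision)
387 → bucket 0 (collision)
459 → bucket 0 (collision)
Final buckets:
0: 936 -> 576 -> 144 -> 387 -> 459
1: _
2: _
3: 912 -> 948 -> 273
4: _
5: _
6: 654 -> 951
7: 727
8: _

5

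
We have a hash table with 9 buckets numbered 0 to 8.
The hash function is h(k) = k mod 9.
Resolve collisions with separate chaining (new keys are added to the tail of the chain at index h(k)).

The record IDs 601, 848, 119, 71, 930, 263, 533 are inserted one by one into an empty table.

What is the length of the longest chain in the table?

4

Insert 601: h=7, bucket 7 empty → new chain.
Insert 848: h=2, bucket 2 empty → new chain.
Insert 119: h=2, bucket 2 nonempty → append to chain.
Insert 71: h=8, bucket 8 empty → new chain.
Insert 930: h=3, bucket 3 empty → new chain.
Insert 263: h=2, bucket 2 nonempty → append to chain.
Insert 533: h=2, bucket 2 nonempty → append to chain.
Final buckets:
0: ∅
1: ∅
2: 848 -> 119 -> 263 -> 533
3: 930
4: ∅
5: ∅
6: ∅
7: 601
8: 71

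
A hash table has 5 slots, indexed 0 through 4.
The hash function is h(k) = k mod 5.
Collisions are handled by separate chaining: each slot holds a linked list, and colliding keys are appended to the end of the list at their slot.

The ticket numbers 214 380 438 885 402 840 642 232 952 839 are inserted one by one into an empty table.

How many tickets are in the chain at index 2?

Insert 214: h=4, bucket 4 empty → new chain.
Insert 380: h=0, bucket 0 empty → new chain.
Insert 438: h=3, bucket 3 empty → new chain.
Insert 885: h=0, bucket 0 nonempty → append to chain.
Insert 402: h=2, bucket 2 empty → new chain.
Insert 840: h=0, bucket 0 nonempty → append to chain.
Insert 642: h=2, bucket 2 nonempty → append to chain.
Insert 232: h=2, bucket 2 nonempty → append to chain.
Insert 952: h=2, bucket 2 nonempty → append to chain.
Insert 839: h=4, bucket 4 nonempty → append to chain.
Final buckets:
0: 380 -> 885 -> 840
1: —
2: 402 -> 642 -> 232 -> 952
3: 438
4: 214 -> 839

4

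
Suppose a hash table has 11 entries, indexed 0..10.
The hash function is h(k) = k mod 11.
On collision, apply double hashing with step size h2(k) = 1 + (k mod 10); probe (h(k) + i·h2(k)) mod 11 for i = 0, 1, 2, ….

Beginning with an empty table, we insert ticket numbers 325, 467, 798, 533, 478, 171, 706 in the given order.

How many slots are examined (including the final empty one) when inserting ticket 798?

2

Insert 325: h=6, slot 6 empty => index 6.
Insert 467: h=5, slot 5 empty => index 5.
Insert 798: h=6, h2=9, slot 6 occupied => index 4.
Insert 533: h=5, h2=4, slot 5 occupied => index 9.
Insert 478: h=5, h2=9, slot 5 occupied => index 3.
Insert 171: h=6, h2=2, slot 6 occupied => index 8.
Insert 706: h=2, slot 2 empty => index 2.
Table: [., ., 706, 478, 798, 467, 325, ., 171, 533, .]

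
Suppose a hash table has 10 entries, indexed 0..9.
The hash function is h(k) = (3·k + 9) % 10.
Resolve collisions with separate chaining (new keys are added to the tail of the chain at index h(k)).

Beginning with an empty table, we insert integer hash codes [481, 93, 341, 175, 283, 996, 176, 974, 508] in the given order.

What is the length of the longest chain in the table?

2

481 → bucket 2
93 → bucket 8
341 → bucket 2 (collision)
175 → bucket 4
283 → bucket 8 (collision)
996 → bucket 7
176 → bucket 7 (collision)
974 → bucket 1
508 → bucket 3
Final buckets:
0: -
1: 974
2: 481 -> 341
3: 508
4: 175
5: -
6: -
7: 996 -> 176
8: 93 -> 283
9: -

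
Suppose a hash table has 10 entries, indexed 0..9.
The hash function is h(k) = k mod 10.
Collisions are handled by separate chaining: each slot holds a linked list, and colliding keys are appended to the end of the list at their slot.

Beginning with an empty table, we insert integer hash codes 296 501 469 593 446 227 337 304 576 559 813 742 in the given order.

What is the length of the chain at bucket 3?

2

Insert 296: h=6, bucket 6 empty → new chain.
Insert 501: h=1, bucket 1 empty → new chain.
Insert 469: h=9, bucket 9 empty → new chain.
Insert 593: h=3, bucket 3 empty → new chain.
Insert 446: h=6, bucket 6 nonempty → append to chain.
Insert 227: h=7, bucket 7 empty → new chain.
Insert 337: h=7, bucket 7 nonempty → append to chain.
Insert 304: h=4, bucket 4 empty → new chain.
Insert 576: h=6, bucket 6 nonempty → append to chain.
Insert 559: h=9, bucket 9 nonempty → append to chain.
Insert 813: h=3, bucket 3 nonempty → append to chain.
Insert 742: h=2, bucket 2 empty → new chain.
Final buckets:
0: —
1: 501
2: 742
3: 593 -> 813
4: 304
5: —
6: 296 -> 446 -> 576
7: 227 -> 337
8: —
9: 469 -> 559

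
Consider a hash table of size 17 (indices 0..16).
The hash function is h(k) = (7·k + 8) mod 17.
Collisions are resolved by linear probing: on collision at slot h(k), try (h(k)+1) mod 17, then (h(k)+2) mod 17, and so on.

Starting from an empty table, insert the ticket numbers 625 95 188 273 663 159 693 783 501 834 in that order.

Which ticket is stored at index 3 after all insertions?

625: h=14 -> slot 14
95: h=10 -> slot 10
188: h=15 -> slot 15
273: h=15, probe 15,16 -> slot 16
663: h=8 -> slot 8
159: h=16, probe 16,0 -> slot 0
693: h=14, probe 14,15,16,0,1 -> slot 1
783: h=15, probe 15,16,0,1,2 -> slot 2
501: h=13 -> slot 13
834: h=15, probe 15,16,0,1,2,3 -> slot 3
Table: [159, 693, 783, 834, _, _, _, _, 663, _, 95, _, _, 501, 625, 188, 273]

834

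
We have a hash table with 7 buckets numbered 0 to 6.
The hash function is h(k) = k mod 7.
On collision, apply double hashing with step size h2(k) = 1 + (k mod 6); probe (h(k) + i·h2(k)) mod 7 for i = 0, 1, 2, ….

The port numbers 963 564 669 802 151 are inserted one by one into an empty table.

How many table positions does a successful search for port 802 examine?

963: h=4 → slot 4
564: h=4, h2=1, probe 4,5 → slot 5
669: h=4, h2=4, probe 4,1 → slot 1
802: h=4, h2=5, probe 4,2 → slot 2
151: h=4, h2=2, probe 4,6 → slot 6
Table: [∅, 669, 802, ∅, 963, 564, 151]
Lookup 802: h=4, h2=5, probe 4,2 → found at 2.

2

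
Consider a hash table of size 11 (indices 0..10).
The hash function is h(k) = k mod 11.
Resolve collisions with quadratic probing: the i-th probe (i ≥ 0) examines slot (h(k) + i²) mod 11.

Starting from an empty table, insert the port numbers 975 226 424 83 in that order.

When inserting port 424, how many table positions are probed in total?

3

Insert 975: h=7, slot 7 empty -> index 7.
Insert 226: h=6, slot 6 empty -> index 6.
Insert 424: h=6, slots 6,7 occupied -> index 10.
Insert 83: h=6, slots 6,7,10 occupied -> index 4.
Table: [—, —, —, —, 83, —, 226, 975, —, —, 424]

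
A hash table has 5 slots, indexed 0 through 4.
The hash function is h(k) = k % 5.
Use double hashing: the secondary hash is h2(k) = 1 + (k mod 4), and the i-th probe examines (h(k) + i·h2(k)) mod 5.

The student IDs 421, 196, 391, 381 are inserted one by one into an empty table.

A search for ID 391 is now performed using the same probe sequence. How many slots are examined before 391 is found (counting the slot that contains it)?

Insert 421: h=1, slot 1 empty => index 1.
Insert 196: h=1, h2=1, slot 1 occupied => index 2.
Insert 391: h=1, h2=4, slot 1 occupied => index 0.
Insert 381: h=1, h2=2, slot 1 occupied => index 3.
Table: [391, 421, 196, 381, —]
Lookup 391: h=1, h2=4, probe 1,0 → found at 0.

2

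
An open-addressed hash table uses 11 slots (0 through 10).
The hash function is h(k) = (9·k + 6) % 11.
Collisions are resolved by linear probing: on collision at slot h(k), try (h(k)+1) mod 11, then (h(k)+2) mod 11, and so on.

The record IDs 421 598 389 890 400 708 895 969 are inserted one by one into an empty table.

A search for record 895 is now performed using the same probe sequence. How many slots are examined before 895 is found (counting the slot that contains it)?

6

421 hashes to 0; slot 0 is free -> place at 0.
598 hashes to 9; slot 9 is free -> place at 9.
389 hashes to 9; 9 taken -> place at 10.
890 hashes to 8; slot 8 is free -> place at 8.
400 hashes to 9; 9,10,0 taken -> place at 1.
708 hashes to 9; 9,10,0,1 taken -> place at 2.
895 hashes to 9; 9,10,0,1,2 taken -> place at 3.
969 hashes to 4; slot 4 is free -> place at 4.
Table: [421, 400, 708, 895, 969, ., ., ., 890, 598, 389]
Lookup 895: h=9, probe 9,10,0,1,2,3 → found at 3.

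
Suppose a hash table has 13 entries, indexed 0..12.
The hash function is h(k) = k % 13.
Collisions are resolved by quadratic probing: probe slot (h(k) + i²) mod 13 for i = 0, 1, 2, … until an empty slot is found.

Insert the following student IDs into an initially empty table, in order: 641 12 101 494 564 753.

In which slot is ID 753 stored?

641 hashes to 4; slot 4 is free → place at 4.
12 hashes to 12; slot 12 is free → place at 12.
101 hashes to 10; slot 10 is free → place at 10.
494 hashes to 0; slot 0 is free → place at 0.
564 hashes to 5; slot 5 is free → place at 5.
753 hashes to 12; 12,0 taken → place at 3.
Table: [494, -, -, 753, 641, 564, -, -, -, -, 101, -, 12]

3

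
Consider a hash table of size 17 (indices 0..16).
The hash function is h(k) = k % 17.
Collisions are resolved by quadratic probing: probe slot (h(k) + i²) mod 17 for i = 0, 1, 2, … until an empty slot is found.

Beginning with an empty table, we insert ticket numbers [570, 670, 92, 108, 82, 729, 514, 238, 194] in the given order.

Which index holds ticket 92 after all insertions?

570: h=9 => slot 9
670: h=7 => slot 7
92: h=7, probe 7,8 => slot 8
108: h=6 => slot 6
82: h=14 => slot 14
729: h=15 => slot 15
514: h=4 => slot 4
238: h=0 => slot 0
194: h=7, probe 7,8,11 => slot 11
Table: [238, _, _, _, 514, _, 108, 670, 92, 570, _, 194, _, _, 82, 729, _]

8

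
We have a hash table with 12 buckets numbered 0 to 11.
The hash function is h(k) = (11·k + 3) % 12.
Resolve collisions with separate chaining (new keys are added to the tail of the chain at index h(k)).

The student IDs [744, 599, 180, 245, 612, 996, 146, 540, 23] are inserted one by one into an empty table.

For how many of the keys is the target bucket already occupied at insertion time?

5

Insert 744: h=3, bucket 3 empty -> new chain.
Insert 599: h=4, bucket 4 empty -> new chain.
Insert 180: h=3, bucket 3 nonempty -> append to chain.
Insert 245: h=10, bucket 10 empty -> new chain.
Insert 612: h=3, bucket 3 nonempty -> append to chain.
Insert 996: h=3, bucket 3 nonempty -> append to chain.
Insert 146: h=1, bucket 1 empty -> new chain.
Insert 540: h=3, bucket 3 nonempty -> append to chain.
Insert 23: h=4, bucket 4 nonempty -> append to chain.
Final buckets:
0: —
1: 146
2: —
3: 744 -> 180 -> 612 -> 996 -> 540
4: 599 -> 23
5: —
6: —
7: —
8: —
9: —
10: 245
11: —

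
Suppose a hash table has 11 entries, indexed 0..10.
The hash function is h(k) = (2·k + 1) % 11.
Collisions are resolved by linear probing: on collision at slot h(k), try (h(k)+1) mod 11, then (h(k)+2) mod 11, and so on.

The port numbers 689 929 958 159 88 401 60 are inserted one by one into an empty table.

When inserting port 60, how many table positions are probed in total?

7

689 hashes to 4; slot 4 is free → place at 4.
929 hashes to 0; slot 0 is free → place at 0.
958 hashes to 3; slot 3 is free → place at 3.
159 hashes to 0; 0 taken → place at 1.
88 hashes to 1; 1 taken → place at 2.
401 hashes to 0; 0,1,2,3,4 taken → place at 5.
60 hashes to 0; 0,1,2,3,4,5 taken → place at 6.
Table: [929, 159, 88, 958, 689, 401, 60, _, _, _, _]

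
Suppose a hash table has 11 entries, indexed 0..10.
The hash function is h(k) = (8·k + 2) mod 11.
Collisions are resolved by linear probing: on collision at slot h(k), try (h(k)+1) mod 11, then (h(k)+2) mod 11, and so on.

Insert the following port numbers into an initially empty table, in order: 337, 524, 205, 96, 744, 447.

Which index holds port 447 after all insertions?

337: h=3 → slot 3
524: h=3, probe 3,4 → slot 4
205: h=3, probe 3,4,5 → slot 5
96: h=0 → slot 0
744: h=3, probe 3,4,5,6 → slot 6
447: h=3, probe 3,4,5,6,7 → slot 7
Table: [96, _, _, 337, 524, 205, 744, 447, _, _, _]

7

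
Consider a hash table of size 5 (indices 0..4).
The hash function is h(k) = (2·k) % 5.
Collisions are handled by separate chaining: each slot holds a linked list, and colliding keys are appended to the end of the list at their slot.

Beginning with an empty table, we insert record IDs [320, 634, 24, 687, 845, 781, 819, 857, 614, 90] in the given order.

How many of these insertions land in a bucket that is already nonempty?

6

320 -> bucket 0
634 -> bucket 3
24 -> bucket 3 (collision)
687 -> bucket 4
845 -> bucket 0 (collision)
781 -> bucket 2
819 -> bucket 3 (collision)
857 -> bucket 4 (collision)
614 -> bucket 3 (collision)
90 -> bucket 0 (collision)
Final buckets:
0: 320 -> 845 -> 90
1: .
2: 781
3: 634 -> 24 -> 819 -> 614
4: 687 -> 857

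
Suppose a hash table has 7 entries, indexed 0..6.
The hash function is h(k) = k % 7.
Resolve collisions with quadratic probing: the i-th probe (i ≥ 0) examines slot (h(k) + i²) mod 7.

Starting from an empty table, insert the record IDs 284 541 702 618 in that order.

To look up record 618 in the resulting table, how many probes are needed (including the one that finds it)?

284: h=4 → slot 4
541: h=2 → slot 2
702: h=2, probe 2,3 → slot 3
618: h=2, probe 2,3,6 → slot 6
Table: [∅, ∅, 541, 702, 284, ∅, 618]
Lookup 618: h=2, probe 2,3,6 → found at 6.

3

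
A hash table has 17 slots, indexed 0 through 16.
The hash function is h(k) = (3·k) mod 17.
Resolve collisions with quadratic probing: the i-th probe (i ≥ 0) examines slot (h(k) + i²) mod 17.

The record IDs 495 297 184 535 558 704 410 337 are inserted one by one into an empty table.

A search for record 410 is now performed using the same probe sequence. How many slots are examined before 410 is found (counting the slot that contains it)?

495 hashes to 6; slot 6 is free -> place at 6.
297 hashes to 7; slot 7 is free -> place at 7.
184 hashes to 8; slot 8 is free -> place at 8.
535 hashes to 7; 7,8 taken -> place at 11.
558 hashes to 8; 8 taken -> place at 9.
704 hashes to 4; slot 4 is free -> place at 4.
410 hashes to 6; 6,7 taken -> place at 10.
337 hashes to 8; 8,9 taken -> place at 12.
Table: [_, _, _, _, 704, _, 495, 297, 184, 558, 410, 535, 337, _, _, _, _]
Lookup 410: h=6, probe 6,7,10 → found at 10.

3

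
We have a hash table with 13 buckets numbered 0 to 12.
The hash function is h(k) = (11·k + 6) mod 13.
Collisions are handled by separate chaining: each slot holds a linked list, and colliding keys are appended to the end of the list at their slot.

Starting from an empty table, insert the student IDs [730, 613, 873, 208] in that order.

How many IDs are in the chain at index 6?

730 → bucket 2
613 → bucket 2 (collision)
873 → bucket 2 (collision)
208 → bucket 6
Final buckets:
0: -
1: -
2: 730 -> 613 -> 873
3: -
4: -
5: -
6: 208
7: -
8: -
9: -
10: -
11: -
12: -

1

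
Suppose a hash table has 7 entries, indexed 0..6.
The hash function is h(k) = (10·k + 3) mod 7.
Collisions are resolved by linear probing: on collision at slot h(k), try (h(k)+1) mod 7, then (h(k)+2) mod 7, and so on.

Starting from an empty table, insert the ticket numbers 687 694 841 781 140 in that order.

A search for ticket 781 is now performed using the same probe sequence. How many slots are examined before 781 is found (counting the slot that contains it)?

687 hashes to 6; slot 6 is free → place at 6.
694 hashes to 6; 6 taken → place at 0.
841 hashes to 6; 6,0 taken → place at 1.
781 hashes to 1; 1 taken → place at 2.
140 hashes to 3; slot 3 is free → place at 3.
Table: [694, 841, 781, 140, —, —, 687]
Lookup 781: h=1, probe 1,2 → found at 2.

2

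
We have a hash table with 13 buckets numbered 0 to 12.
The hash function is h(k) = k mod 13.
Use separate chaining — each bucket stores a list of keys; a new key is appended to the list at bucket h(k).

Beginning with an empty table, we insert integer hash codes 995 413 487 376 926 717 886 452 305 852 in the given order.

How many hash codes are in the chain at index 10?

Insert 995: h=7, bucket 7 empty → new chain.
Insert 413: h=10, bucket 10 empty → new chain.
Insert 487: h=6, bucket 6 empty → new chain.
Insert 376: h=12, bucket 12 empty → new chain.
Insert 926: h=3, bucket 3 empty → new chain.
Insert 717: h=2, bucket 2 empty → new chain.
Insert 886: h=2, bucket 2 nonempty → append to chain.
Insert 452: h=10, bucket 10 nonempty → append to chain.
Insert 305: h=6, bucket 6 nonempty → append to chain.
Insert 852: h=7, bucket 7 nonempty → append to chain.
Final buckets:
0: -
1: -
2: 717 -> 886
3: 926
4: -
5: -
6: 487 -> 305
7: 995 -> 852
8: -
9: -
10: 413 -> 452
11: -
12: 376

2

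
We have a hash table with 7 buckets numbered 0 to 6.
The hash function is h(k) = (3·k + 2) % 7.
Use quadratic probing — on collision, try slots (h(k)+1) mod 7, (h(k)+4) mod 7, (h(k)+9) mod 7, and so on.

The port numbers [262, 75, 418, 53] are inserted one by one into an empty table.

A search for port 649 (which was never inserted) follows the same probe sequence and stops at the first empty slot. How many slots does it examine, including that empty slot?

262 hashes to 4; slot 4 is free => place at 4.
75 hashes to 3; slot 3 is free => place at 3.
418 hashes to 3; 3,4 taken => place at 0.
53 hashes to 0; 0 taken => place at 1.
Table: [418, 53, ., 75, 262, ., .]
Lookup 649: h=3, probe 3,4,0,5 → slot 5 empty, not found.

4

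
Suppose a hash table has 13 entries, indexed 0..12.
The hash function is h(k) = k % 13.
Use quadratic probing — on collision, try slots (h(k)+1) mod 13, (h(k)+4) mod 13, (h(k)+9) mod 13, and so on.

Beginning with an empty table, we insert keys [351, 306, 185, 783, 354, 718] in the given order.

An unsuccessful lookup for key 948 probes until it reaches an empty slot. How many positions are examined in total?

Insert 351: h=0, slot 0 empty -> index 0.
Insert 306: h=7, slot 7 empty -> index 7.
Insert 185: h=3, slot 3 empty -> index 3.
Insert 783: h=3, slot 3 occupied -> index 4.
Insert 354: h=3, slots 3,4,7 occupied -> index 12.
Insert 718: h=3, slots 3,4,7,12 occupied -> index 6.
Table: [351, —, —, 185, 783, —, 718, 306, —, —, —, —, 354]
Lookup 948: h=12, probe 12,0,3,8 → slot 8 empty, not found.

4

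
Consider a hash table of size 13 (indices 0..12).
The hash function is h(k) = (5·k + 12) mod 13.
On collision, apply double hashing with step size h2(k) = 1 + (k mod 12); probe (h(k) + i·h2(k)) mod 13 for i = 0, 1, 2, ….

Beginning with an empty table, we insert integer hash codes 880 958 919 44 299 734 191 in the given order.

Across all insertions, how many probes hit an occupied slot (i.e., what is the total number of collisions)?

4

880: h=5 => slot 5
958: h=5, h2=11, probe 5,3 => slot 3
919: h=5, h2=8, probe 5,0 => slot 0
44: h=11 => slot 11
299: h=12 => slot 12
734: h=3, h2=3, probe 3,6 => slot 6
191: h=5, h2=12, probe 5,4 => slot 4
Table: [919, _, _, 958, 191, 880, 734, _, _, _, _, 44, 299]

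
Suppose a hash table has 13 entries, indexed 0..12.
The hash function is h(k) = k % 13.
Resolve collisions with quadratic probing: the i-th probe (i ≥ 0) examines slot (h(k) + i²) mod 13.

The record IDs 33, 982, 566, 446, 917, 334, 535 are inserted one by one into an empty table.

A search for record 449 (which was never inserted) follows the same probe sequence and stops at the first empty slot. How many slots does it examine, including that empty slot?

5

Insert 33: h=7, slot 7 empty -> index 7.
Insert 982: h=7, slot 7 occupied -> index 8.
Insert 566: h=7, slots 7,8 occupied -> index 11.
Insert 446: h=4, slot 4 empty -> index 4.
Insert 917: h=7, slots 7,8,11 occupied -> index 3.
Insert 334: h=9, slot 9 empty -> index 9.
Insert 535: h=2, slot 2 empty -> index 2.
Table: [_, _, 535, 917, 446, _, _, 33, 982, 334, _, 566, _]
Lookup 449: h=7, probe 7,8,11,3,10 → slot 10 empty, not found.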